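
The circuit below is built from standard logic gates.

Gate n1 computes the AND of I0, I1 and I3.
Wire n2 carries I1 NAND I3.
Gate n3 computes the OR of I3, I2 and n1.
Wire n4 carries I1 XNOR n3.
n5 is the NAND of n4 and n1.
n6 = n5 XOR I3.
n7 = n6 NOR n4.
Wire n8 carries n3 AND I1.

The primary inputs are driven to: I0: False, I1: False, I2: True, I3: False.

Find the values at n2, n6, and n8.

n2 = True, n6 = True, n8 = False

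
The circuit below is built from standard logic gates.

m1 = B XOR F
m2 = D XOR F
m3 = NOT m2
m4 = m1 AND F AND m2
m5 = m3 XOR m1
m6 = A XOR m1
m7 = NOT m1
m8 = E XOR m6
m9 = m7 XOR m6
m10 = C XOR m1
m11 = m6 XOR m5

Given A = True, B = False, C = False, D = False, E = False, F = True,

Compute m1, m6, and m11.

m1 = B XOR F = False XOR True = True
m2 = D XOR F = False XOR True = True
m3 = NOT m2 = NOT True = False
m5 = m3 XOR m1 = False XOR True = True
m6 = A XOR m1 = True XOR True = False
m11 = m6 XOR m5 = False XOR True = True

m1 = True, m6 = False, m11 = True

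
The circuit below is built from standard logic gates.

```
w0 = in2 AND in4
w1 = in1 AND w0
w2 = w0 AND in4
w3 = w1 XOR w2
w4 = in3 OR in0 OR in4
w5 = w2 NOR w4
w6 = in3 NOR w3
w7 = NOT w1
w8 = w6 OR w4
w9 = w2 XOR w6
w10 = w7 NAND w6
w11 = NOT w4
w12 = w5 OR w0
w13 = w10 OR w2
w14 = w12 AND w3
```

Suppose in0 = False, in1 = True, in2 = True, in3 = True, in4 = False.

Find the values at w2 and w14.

w2 = False; w14 = False

w0 = in2 AND in4 = True AND False = False
w1 = in1 AND w0 = True AND False = False
w2 = w0 AND in4 = False AND False = False
w3 = w1 XOR w2 = False XOR False = False
w4 = in3 OR in0 OR in4 = True OR False OR False = True
w5 = w2 NOR w4 = False NOR True = False
w12 = w5 OR w0 = False OR False = False
w14 = w12 AND w3 = False AND False = False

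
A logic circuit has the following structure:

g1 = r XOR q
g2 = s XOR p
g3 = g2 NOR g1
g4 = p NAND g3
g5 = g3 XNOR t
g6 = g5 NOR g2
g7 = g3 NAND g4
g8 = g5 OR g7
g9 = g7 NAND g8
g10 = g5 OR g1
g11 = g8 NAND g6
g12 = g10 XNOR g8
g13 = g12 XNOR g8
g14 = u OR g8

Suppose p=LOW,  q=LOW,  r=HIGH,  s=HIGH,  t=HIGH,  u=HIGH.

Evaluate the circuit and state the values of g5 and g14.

g5 = LOW  g14 = HIGH

g1 = r XOR q = HIGH XOR LOW = HIGH
g2 = s XOR p = HIGH XOR LOW = HIGH
g3 = g2 NOR g1 = HIGH NOR HIGH = LOW
g4 = p NAND g3 = LOW NAND LOW = HIGH
g5 = g3 XNOR t = LOW XNOR HIGH = LOW
g7 = g3 NAND g4 = LOW NAND HIGH = HIGH
g8 = g5 OR g7 = LOW OR HIGH = HIGH
g14 = u OR g8 = HIGH OR HIGH = HIGH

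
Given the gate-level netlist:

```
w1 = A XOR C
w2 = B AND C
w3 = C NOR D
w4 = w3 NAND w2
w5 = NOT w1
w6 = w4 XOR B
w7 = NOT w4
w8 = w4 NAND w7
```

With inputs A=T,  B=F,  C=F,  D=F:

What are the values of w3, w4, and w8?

w3 = T; w4 = T; w8 = T

w2 = B AND C = F AND F = F
w3 = C NOR D = F NOR F = T
w4 = w3 NAND w2 = T NAND F = T
w7 = NOT w4 = NOT T = F
w8 = w4 NAND w7 = T NAND F = T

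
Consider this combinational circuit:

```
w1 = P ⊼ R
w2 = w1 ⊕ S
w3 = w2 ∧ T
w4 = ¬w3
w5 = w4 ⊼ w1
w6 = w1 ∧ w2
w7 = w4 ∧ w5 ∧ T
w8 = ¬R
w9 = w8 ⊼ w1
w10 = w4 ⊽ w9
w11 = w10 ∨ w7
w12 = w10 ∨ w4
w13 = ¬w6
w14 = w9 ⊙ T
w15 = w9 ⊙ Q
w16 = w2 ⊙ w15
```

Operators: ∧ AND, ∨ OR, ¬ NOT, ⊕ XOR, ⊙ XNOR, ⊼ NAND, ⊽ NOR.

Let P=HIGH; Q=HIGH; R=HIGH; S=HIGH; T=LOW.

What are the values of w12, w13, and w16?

w12 = HIGH, w13 = HIGH, w16 = HIGH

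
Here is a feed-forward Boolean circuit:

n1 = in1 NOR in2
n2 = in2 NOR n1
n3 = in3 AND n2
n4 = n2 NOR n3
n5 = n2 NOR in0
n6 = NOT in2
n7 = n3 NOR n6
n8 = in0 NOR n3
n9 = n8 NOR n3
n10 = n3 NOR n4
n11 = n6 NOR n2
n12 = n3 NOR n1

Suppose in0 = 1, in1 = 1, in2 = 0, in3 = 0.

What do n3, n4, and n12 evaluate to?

n1 = in1 NOR in2 = 1 NOR 0 = 0
n2 = in2 NOR n1 = 0 NOR 0 = 1
n3 = in3 AND n2 = 0 AND 1 = 0
n4 = n2 NOR n3 = 1 NOR 0 = 0
n12 = n3 NOR n1 = 0 NOR 0 = 1

n3 = 0; n4 = 0; n12 = 1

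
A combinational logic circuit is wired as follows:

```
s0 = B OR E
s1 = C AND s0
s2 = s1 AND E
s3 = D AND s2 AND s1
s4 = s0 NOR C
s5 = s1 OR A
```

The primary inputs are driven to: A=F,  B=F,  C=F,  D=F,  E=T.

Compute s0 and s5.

s0 = T, s5 = F

s0 = B OR E = F OR T = T
s1 = C AND s0 = F AND T = F
s5 = s1 OR A = F OR F = F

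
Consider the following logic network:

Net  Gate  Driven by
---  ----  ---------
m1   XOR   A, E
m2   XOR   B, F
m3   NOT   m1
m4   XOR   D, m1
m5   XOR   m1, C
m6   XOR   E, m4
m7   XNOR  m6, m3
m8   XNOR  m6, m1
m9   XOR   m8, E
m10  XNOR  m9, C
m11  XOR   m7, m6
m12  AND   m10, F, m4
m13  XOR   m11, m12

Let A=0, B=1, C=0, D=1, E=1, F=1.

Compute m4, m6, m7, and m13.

m4 = 0, m6 = 1, m7 = 0, m13 = 1

m1 = A XOR E = 0 XOR 1 = 1
m3 = NOT m1 = NOT 1 = 0
m4 = D XOR m1 = 1 XOR 1 = 0
m6 = E XOR m4 = 1 XOR 0 = 1
m7 = m6 XNOR m3 = 1 XNOR 0 = 0
m8 = m6 XNOR m1 = 1 XNOR 1 = 1
m9 = m8 XOR E = 1 XOR 1 = 0
m10 = m9 XNOR C = 0 XNOR 0 = 1
m11 = m7 XOR m6 = 0 XOR 1 = 1
m12 = m10 AND F AND m4 = 1 AND 1 AND 0 = 0
m13 = m11 XOR m12 = 1 XOR 0 = 1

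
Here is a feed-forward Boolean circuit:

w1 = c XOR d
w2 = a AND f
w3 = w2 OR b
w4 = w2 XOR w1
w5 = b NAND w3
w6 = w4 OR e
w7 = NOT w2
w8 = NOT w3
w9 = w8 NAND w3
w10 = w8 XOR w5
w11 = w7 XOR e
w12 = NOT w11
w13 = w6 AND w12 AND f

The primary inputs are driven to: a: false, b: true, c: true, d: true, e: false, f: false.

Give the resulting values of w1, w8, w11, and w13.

w1 = c XOR d = true XOR true = false
w2 = a AND f = false AND false = false
w3 = w2 OR b = false OR true = true
w4 = w2 XOR w1 = false XOR false = false
w6 = w4 OR e = false OR false = false
w7 = NOT w2 = NOT false = true
w8 = NOT w3 = NOT true = false
w11 = w7 XOR e = true XOR false = true
w12 = NOT w11 = NOT true = false
w13 = w6 AND w12 AND f = false AND false AND false = false

w1 = false  w8 = false  w11 = true  w13 = false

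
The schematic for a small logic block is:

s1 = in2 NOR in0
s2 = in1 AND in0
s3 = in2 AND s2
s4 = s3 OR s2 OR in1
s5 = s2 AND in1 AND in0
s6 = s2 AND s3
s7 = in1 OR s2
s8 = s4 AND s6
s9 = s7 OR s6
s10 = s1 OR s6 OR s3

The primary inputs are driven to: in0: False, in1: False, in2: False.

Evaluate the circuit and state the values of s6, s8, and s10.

s6 = False; s8 = False; s10 = True

s1 = in2 NOR in0 = False NOR False = True
s2 = in1 AND in0 = False AND False = False
s3 = in2 AND s2 = False AND False = False
s4 = s3 OR s2 OR in1 = False OR False OR False = False
s6 = s2 AND s3 = False AND False = False
s8 = s4 AND s6 = False AND False = False
s10 = s1 OR s6 OR s3 = True OR False OR False = True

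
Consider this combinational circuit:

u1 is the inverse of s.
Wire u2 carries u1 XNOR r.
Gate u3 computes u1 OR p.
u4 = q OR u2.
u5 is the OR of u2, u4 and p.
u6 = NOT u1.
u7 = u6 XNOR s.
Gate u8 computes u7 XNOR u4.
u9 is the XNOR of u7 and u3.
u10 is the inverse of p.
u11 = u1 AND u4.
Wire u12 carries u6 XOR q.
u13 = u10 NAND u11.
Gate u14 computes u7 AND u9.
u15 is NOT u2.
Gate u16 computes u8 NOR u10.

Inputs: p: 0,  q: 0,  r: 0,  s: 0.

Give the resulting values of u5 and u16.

u1 = NOT s = NOT 0 = 1
u2 = u1 XNOR r = 1 XNOR 0 = 0
u4 = q OR u2 = 0 OR 0 = 0
u5 = u2 OR u4 OR p = 0 OR 0 OR 0 = 0
u6 = NOT u1 = NOT 1 = 0
u7 = u6 XNOR s = 0 XNOR 0 = 1
u8 = u7 XNOR u4 = 1 XNOR 0 = 0
u10 = NOT p = NOT 0 = 1
u16 = u8 NOR u10 = 0 NOR 1 = 0

u5 = 0, u16 = 0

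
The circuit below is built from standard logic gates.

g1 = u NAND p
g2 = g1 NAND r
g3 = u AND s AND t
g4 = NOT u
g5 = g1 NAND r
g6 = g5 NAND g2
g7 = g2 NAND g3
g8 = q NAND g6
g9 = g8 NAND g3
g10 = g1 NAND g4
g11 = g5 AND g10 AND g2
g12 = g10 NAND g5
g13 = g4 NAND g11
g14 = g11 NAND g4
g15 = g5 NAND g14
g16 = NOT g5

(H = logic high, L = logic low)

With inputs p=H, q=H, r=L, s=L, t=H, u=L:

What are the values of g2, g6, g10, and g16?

g1 = u NAND p = L NAND H = H
g2 = g1 NAND r = H NAND L = H
g4 = NOT u = NOT L = H
g5 = g1 NAND r = H NAND L = H
g6 = g5 NAND g2 = H NAND H = L
g10 = g1 NAND g4 = H NAND H = L
g16 = NOT g5 = NOT H = L

g2 = H  g6 = L  g10 = L  g16 = L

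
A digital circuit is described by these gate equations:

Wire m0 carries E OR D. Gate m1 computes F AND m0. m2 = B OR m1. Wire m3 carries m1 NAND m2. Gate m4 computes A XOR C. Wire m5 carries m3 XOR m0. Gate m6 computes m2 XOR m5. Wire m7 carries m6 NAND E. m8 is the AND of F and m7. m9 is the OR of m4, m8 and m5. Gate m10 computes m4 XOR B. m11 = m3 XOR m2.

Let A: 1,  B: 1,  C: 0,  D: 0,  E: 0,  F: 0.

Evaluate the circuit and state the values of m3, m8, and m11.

m3 = 1; m8 = 0; m11 = 0

m0 = E OR D = 0 OR 0 = 0
m1 = F AND m0 = 0 AND 0 = 0
m2 = B OR m1 = 1 OR 0 = 1
m3 = m1 NAND m2 = 0 NAND 1 = 1
m5 = m3 XOR m0 = 1 XOR 0 = 1
m6 = m2 XOR m5 = 1 XOR 1 = 0
m7 = m6 NAND E = 0 NAND 0 = 1
m8 = F AND m7 = 0 AND 1 = 0
m11 = m3 XOR m2 = 1 XOR 1 = 0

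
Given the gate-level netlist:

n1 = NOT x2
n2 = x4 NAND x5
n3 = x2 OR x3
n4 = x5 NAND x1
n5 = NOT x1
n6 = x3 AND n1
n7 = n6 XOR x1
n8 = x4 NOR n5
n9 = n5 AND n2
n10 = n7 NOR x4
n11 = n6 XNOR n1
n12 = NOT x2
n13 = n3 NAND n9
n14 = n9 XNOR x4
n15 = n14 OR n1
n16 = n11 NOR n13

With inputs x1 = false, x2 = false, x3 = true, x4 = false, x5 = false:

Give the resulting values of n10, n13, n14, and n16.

n1 = NOT x2 = NOT false = true
n2 = x4 NAND x5 = false NAND false = true
n3 = x2 OR x3 = false OR true = true
n5 = NOT x1 = NOT false = true
n6 = x3 AND n1 = true AND true = true
n7 = n6 XOR x1 = true XOR false = true
n9 = n5 AND n2 = true AND true = true
n10 = n7 NOR x4 = true NOR false = false
n11 = n6 XNOR n1 = true XNOR true = true
n13 = n3 NAND n9 = true NAND true = false
n14 = n9 XNOR x4 = true XNOR false = false
n16 = n11 NOR n13 = true NOR false = false

n10 = false, n13 = false, n14 = false, n16 = false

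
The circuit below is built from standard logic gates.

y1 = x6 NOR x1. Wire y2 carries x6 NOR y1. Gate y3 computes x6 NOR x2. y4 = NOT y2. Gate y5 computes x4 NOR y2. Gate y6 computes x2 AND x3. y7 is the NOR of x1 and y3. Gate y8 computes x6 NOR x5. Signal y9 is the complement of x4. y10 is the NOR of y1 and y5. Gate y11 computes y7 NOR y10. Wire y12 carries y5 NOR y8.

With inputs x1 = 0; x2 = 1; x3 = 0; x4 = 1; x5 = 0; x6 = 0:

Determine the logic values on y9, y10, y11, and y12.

y1 = x6 NOR x1 = 0 NOR 0 = 1
y2 = x6 NOR y1 = 0 NOR 1 = 0
y3 = x6 NOR x2 = 0 NOR 1 = 0
y5 = x4 NOR y2 = 1 NOR 0 = 0
y7 = x1 NOR y3 = 0 NOR 0 = 1
y8 = x6 NOR x5 = 0 NOR 0 = 1
y9 = NOT x4 = NOT 1 = 0
y10 = y1 NOR y5 = 1 NOR 0 = 0
y11 = y7 NOR y10 = 1 NOR 0 = 0
y12 = y5 NOR y8 = 0 NOR 1 = 0

y9 = 0, y10 = 0, y11 = 0, y12 = 0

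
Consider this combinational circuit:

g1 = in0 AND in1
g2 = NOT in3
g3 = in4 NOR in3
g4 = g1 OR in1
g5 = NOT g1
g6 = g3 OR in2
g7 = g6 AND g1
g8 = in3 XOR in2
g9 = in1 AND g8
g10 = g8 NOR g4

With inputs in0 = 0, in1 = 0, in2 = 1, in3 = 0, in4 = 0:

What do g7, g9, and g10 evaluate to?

g7 = 0  g9 = 0  g10 = 0

g1 = in0 AND in1 = 0 AND 0 = 0
g3 = in4 NOR in3 = 0 NOR 0 = 1
g4 = g1 OR in1 = 0 OR 0 = 0
g6 = g3 OR in2 = 1 OR 1 = 1
g7 = g6 AND g1 = 1 AND 0 = 0
g8 = in3 XOR in2 = 0 XOR 1 = 1
g9 = in1 AND g8 = 0 AND 1 = 0
g10 = g8 NOR g4 = 1 NOR 0 = 0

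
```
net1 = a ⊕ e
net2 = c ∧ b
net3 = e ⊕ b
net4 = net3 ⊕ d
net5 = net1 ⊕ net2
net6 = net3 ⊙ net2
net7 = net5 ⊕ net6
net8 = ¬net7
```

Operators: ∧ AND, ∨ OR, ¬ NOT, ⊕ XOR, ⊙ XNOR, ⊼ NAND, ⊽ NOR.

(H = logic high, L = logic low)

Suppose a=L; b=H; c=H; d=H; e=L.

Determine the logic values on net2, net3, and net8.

net1 = a XOR e = L XOR L = L
net2 = c AND b = H AND H = H
net3 = e XOR b = L XOR H = H
net5 = net1 XOR net2 = L XOR H = H
net6 = net3 XNOR net2 = H XNOR H = H
net7 = net5 XOR net6 = H XOR H = L
net8 = NOT net7 = NOT L = H

net2 = H, net3 = H, net8 = H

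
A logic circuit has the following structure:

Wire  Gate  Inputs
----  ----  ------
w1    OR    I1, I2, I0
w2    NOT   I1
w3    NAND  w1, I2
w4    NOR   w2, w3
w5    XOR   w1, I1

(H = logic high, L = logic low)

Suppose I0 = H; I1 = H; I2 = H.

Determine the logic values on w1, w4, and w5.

w1 = I1 OR I2 OR I0 = H OR H OR H = H
w2 = NOT I1 = NOT H = L
w3 = w1 NAND I2 = H NAND H = L
w4 = w2 NOR w3 = L NOR L = H
w5 = w1 XOR I1 = H XOR H = L

w1 = H, w4 = H, w5 = L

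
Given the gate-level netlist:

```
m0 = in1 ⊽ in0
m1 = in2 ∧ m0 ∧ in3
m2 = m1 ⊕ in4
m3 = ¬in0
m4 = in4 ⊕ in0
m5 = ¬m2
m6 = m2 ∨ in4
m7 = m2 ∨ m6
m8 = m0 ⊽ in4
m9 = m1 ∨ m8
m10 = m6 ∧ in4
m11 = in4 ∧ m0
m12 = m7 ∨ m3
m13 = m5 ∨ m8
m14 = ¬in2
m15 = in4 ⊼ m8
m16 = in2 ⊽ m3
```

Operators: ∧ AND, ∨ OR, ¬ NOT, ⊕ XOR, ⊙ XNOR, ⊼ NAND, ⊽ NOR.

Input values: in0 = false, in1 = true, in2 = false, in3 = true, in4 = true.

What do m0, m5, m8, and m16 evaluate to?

m0 = in1 NOR in0 = true NOR false = false
m1 = in2 AND m0 AND in3 = false AND false AND true = false
m2 = m1 XOR in4 = false XOR true = true
m3 = NOT in0 = NOT false = true
m5 = NOT m2 = NOT true = false
m8 = m0 NOR in4 = false NOR true = false
m16 = in2 NOR m3 = false NOR true = false

m0 = false  m5 = false  m8 = false  m16 = false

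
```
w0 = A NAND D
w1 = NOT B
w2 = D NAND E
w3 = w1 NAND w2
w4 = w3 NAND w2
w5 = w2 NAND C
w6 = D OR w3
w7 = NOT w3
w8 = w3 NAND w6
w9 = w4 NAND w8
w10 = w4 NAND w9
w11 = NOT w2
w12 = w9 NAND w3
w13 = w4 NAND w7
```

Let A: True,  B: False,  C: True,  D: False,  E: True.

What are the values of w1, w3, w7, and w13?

w1 = NOT B = NOT False = True
w2 = D NAND E = False NAND True = True
w3 = w1 NAND w2 = True NAND True = False
w4 = w3 NAND w2 = False NAND True = True
w7 = NOT w3 = NOT False = True
w13 = w4 NAND w7 = True NAND True = False

w1 = True  w3 = False  w7 = True  w13 = False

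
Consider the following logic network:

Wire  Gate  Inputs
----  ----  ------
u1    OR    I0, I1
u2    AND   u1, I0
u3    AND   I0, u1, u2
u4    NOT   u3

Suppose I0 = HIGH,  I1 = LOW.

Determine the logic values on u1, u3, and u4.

u1 = HIGH, u3 = HIGH, u4 = LOW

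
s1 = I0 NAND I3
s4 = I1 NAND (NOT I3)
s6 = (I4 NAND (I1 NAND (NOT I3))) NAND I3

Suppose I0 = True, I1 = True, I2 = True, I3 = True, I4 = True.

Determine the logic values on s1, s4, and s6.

s1 = False; s4 = True; s6 = True

s1 = True NAND True = False
s4 = True NAND (NOT True) = True
s6 = (True NAND (True NAND (NOT True))) NAND True = True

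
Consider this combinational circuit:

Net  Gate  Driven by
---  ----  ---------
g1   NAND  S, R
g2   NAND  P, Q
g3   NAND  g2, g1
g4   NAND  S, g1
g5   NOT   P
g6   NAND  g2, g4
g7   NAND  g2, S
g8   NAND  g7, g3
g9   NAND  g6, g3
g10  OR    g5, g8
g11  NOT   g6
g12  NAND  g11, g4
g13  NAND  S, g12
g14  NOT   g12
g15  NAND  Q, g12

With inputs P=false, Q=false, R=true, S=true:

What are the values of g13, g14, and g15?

g13 = true, g14 = true, g15 = true

g1 = S NAND R = true NAND true = false
g2 = P NAND Q = false NAND false = true
g4 = S NAND g1 = true NAND false = true
g6 = g2 NAND g4 = true NAND true = false
g11 = NOT g6 = NOT false = true
g12 = g11 NAND g4 = true NAND true = false
g13 = S NAND g12 = true NAND false = true
g14 = NOT g12 = NOT false = true
g15 = Q NAND g12 = false NAND false = true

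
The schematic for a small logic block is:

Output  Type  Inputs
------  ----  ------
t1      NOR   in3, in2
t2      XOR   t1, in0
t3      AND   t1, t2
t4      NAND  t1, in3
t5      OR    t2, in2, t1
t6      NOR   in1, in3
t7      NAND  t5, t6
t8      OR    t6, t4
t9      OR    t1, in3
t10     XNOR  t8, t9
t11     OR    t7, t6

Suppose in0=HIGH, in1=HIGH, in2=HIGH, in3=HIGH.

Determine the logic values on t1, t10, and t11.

t1 = in3 NOR in2 = HIGH NOR HIGH = LOW
t2 = t1 XOR in0 = LOW XOR HIGH = HIGH
t4 = t1 NAND in3 = LOW NAND HIGH = HIGH
t5 = t2 OR in2 OR t1 = HIGH OR HIGH OR LOW = HIGH
t6 = in1 NOR in3 = HIGH NOR HIGH = LOW
t7 = t5 NAND t6 = HIGH NAND LOW = HIGH
t8 = t6 OR t4 = LOW OR HIGH = HIGH
t9 = t1 OR in3 = LOW OR HIGH = HIGH
t10 = t8 XNOR t9 = HIGH XNOR HIGH = HIGH
t11 = t7 OR t6 = HIGH OR LOW = HIGH

t1 = LOW; t10 = HIGH; t11 = HIGH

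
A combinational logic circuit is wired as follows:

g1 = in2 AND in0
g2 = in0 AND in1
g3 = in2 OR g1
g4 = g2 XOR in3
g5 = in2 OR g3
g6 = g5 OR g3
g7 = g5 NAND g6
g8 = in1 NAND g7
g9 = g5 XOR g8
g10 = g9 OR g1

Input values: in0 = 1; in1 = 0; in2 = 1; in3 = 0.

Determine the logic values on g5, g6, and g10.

g1 = in2 AND in0 = 1 AND 1 = 1
g3 = in2 OR g1 = 1 OR 1 = 1
g5 = in2 OR g3 = 1 OR 1 = 1
g6 = g5 OR g3 = 1 OR 1 = 1
g7 = g5 NAND g6 = 1 NAND 1 = 0
g8 = in1 NAND g7 = 0 NAND 0 = 1
g9 = g5 XOR g8 = 1 XOR 1 = 0
g10 = g9 OR g1 = 0 OR 1 = 1

g5 = 1; g6 = 1; g10 = 1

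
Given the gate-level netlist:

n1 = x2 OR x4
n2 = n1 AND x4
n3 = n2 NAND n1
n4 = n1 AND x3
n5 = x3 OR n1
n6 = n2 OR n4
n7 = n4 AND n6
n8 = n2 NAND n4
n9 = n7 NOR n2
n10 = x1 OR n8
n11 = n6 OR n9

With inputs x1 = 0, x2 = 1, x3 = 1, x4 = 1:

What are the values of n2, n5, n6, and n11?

n2 = 1  n5 = 1  n6 = 1  n11 = 1

n1 = x2 OR x4 = 1 OR 1 = 1
n2 = n1 AND x4 = 1 AND 1 = 1
n4 = n1 AND x3 = 1 AND 1 = 1
n5 = x3 OR n1 = 1 OR 1 = 1
n6 = n2 OR n4 = 1 OR 1 = 1
n7 = n4 AND n6 = 1 AND 1 = 1
n9 = n7 NOR n2 = 1 NOR 1 = 0
n11 = n6 OR n9 = 1 OR 0 = 1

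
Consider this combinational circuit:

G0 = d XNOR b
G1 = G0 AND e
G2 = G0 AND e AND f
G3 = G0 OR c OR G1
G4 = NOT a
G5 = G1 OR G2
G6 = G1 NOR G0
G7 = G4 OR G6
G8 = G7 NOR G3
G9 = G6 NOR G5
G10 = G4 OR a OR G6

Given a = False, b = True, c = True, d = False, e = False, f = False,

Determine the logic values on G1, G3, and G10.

G1 = False; G3 = True; G10 = True

G0 = d XNOR b = False XNOR True = False
G1 = G0 AND e = False AND False = False
G3 = G0 OR c OR G1 = False OR True OR False = True
G4 = NOT a = NOT False = True
G6 = G1 NOR G0 = False NOR False = True
G10 = G4 OR a OR G6 = True OR False OR True = True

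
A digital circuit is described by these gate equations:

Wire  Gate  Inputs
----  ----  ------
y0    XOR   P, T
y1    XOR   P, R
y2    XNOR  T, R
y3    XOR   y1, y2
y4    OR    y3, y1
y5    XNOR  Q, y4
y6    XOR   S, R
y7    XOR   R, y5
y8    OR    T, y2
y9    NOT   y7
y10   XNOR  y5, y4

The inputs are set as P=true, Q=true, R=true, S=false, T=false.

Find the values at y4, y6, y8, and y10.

y1 = P XOR R = true XOR true = false
y2 = T XNOR R = false XNOR true = false
y3 = y1 XOR y2 = false XOR false = false
y4 = y3 OR y1 = false OR false = false
y5 = Q XNOR y4 = true XNOR false = false
y6 = S XOR R = false XOR true = true
y8 = T OR y2 = false OR false = false
y10 = y5 XNOR y4 = false XNOR false = true

y4 = false  y6 = true  y8 = false  y10 = true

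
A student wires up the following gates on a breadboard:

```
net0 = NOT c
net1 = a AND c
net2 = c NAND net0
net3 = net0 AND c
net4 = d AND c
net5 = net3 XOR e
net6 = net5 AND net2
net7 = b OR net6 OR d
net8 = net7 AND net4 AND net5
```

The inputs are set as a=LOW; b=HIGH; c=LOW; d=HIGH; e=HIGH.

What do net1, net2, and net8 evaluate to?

net0 = NOT c = NOT LOW = HIGH
net1 = a AND c = LOW AND LOW = LOW
net2 = c NAND net0 = LOW NAND HIGH = HIGH
net3 = net0 AND c = HIGH AND LOW = LOW
net4 = d AND c = HIGH AND LOW = LOW
net5 = net3 XOR e = LOW XOR HIGH = HIGH
net6 = net5 AND net2 = HIGH AND HIGH = HIGH
net7 = b OR net6 OR d = HIGH OR HIGH OR HIGH = HIGH
net8 = net7 AND net4 AND net5 = HIGH AND LOW AND HIGH = LOW

net1 = LOW  net2 = HIGH  net8 = LOW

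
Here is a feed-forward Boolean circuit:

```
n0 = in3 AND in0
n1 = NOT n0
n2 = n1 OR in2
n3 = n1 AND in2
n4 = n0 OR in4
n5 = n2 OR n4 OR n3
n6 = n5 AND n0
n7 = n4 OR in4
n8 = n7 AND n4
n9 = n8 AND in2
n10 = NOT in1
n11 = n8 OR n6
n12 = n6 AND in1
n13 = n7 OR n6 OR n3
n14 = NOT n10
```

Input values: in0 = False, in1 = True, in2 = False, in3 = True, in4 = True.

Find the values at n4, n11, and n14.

n0 = in3 AND in0 = True AND False = False
n1 = NOT n0 = NOT False = True
n2 = n1 OR in2 = True OR False = True
n3 = n1 AND in2 = True AND False = False
n4 = n0 OR in4 = False OR True = True
n5 = n2 OR n4 OR n3 = True OR True OR False = True
n6 = n5 AND n0 = True AND False = False
n7 = n4 OR in4 = True OR True = True
n8 = n7 AND n4 = True AND True = True
n10 = NOT in1 = NOT True = False
n11 = n8 OR n6 = True OR False = True
n14 = NOT n10 = NOT False = True

n4 = True  n11 = True  n14 = True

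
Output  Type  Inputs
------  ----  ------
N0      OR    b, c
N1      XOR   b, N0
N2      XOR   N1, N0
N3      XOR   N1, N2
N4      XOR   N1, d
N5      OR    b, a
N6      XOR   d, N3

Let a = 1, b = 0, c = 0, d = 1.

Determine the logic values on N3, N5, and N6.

N3 = 0  N5 = 1  N6 = 1

N0 = b OR c = 0 OR 0 = 0
N1 = b XOR N0 = 0 XOR 0 = 0
N2 = N1 XOR N0 = 0 XOR 0 = 0
N3 = N1 XOR N2 = 0 XOR 0 = 0
N5 = b OR a = 0 OR 1 = 1
N6 = d XOR N3 = 1 XOR 0 = 1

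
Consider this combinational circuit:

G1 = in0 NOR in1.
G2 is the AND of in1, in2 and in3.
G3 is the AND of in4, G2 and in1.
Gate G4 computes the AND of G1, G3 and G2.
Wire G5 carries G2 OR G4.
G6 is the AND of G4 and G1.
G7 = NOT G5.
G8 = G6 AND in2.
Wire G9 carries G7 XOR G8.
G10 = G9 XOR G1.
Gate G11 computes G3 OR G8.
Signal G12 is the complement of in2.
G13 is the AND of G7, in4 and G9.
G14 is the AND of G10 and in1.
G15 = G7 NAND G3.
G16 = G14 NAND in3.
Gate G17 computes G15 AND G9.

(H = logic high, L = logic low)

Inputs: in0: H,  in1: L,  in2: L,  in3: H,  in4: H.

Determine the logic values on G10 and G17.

G1 = in0 NOR in1 = H NOR L = L
G2 = in1 AND in2 AND in3 = L AND L AND H = L
G3 = in4 AND G2 AND in1 = H AND L AND L = L
G4 = G1 AND G3 AND G2 = L AND L AND L = L
G5 = G2 OR G4 = L OR L = L
G6 = G4 AND G1 = L AND L = L
G7 = NOT G5 = NOT L = H
G8 = G6 AND in2 = L AND L = L
G9 = G7 XOR G8 = H XOR L = H
G10 = G9 XOR G1 = H XOR L = H
G15 = G7 NAND G3 = H NAND L = H
G17 = G15 AND G9 = H AND H = H

G10 = H, G17 = H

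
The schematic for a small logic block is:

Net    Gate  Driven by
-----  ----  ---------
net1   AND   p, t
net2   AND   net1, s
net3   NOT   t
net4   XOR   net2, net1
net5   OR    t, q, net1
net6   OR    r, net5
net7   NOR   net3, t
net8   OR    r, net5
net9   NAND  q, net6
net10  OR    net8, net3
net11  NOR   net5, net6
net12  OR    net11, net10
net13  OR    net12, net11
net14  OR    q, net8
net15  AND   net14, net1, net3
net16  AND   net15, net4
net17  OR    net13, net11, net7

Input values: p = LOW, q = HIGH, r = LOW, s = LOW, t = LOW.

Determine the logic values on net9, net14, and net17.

net9 = LOW, net14 = HIGH, net17 = HIGH

net1 = p AND t = LOW AND LOW = LOW
net3 = NOT t = NOT LOW = HIGH
net5 = t OR q OR net1 = LOW OR HIGH OR LOW = HIGH
net6 = r OR net5 = LOW OR HIGH = HIGH
net7 = net3 NOR t = HIGH NOR LOW = LOW
net8 = r OR net5 = LOW OR HIGH = HIGH
net9 = q NAND net6 = HIGH NAND HIGH = LOW
net10 = net8 OR net3 = HIGH OR HIGH = HIGH
net11 = net5 NOR net6 = HIGH NOR HIGH = LOW
net12 = net11 OR net10 = LOW OR HIGH = HIGH
net13 = net12 OR net11 = HIGH OR LOW = HIGH
net14 = q OR net8 = HIGH OR HIGH = HIGH
net17 = net13 OR net11 OR net7 = HIGH OR LOW OR LOW = HIGH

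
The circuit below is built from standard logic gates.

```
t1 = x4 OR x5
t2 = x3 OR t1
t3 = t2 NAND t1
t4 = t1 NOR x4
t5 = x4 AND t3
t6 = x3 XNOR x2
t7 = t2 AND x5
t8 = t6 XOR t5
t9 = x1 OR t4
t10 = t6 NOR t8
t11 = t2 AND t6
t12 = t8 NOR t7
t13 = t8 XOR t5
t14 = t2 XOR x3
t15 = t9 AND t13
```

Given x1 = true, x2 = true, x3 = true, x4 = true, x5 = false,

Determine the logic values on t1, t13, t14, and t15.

t1 = true, t13 = true, t14 = false, t15 = true

t1 = x4 OR x5 = true OR false = true
t2 = x3 OR t1 = true OR true = true
t3 = t2 NAND t1 = true NAND true = false
t4 = t1 NOR x4 = true NOR true = false
t5 = x4 AND t3 = true AND false = false
t6 = x3 XNOR x2 = true XNOR true = true
t8 = t6 XOR t5 = true XOR false = true
t9 = x1 OR t4 = true OR false = true
t13 = t8 XOR t5 = true XOR false = true
t14 = t2 XOR x3 = true XOR true = false
t15 = t9 AND t13 = true AND true = true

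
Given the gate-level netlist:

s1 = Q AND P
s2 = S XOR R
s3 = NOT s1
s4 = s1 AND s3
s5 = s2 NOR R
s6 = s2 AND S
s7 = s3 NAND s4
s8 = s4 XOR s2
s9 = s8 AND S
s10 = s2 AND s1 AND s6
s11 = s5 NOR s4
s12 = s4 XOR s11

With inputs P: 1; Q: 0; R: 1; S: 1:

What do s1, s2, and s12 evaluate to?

s1 = Q AND P = 0 AND 1 = 0
s2 = S XOR R = 1 XOR 1 = 0
s3 = NOT s1 = NOT 0 = 1
s4 = s1 AND s3 = 0 AND 1 = 0
s5 = s2 NOR R = 0 NOR 1 = 0
s11 = s5 NOR s4 = 0 NOR 0 = 1
s12 = s4 XOR s11 = 0 XOR 1 = 1

s1 = 0, s2 = 0, s12 = 1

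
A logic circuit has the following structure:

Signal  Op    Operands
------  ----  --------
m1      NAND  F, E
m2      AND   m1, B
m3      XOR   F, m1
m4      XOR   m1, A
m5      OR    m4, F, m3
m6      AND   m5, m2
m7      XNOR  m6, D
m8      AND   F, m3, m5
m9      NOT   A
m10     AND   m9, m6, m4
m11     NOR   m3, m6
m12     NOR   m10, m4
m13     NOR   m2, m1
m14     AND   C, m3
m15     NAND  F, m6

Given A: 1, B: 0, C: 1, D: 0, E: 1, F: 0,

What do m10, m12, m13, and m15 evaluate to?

m1 = F NAND E = 0 NAND 1 = 1
m2 = m1 AND B = 1 AND 0 = 0
m3 = F XOR m1 = 0 XOR 1 = 1
m4 = m1 XOR A = 1 XOR 1 = 0
m5 = m4 OR F OR m3 = 0 OR 0 OR 1 = 1
m6 = m5 AND m2 = 1 AND 0 = 0
m9 = NOT A = NOT 1 = 0
m10 = m9 AND m6 AND m4 = 0 AND 0 AND 0 = 0
m12 = m10 NOR m4 = 0 NOR 0 = 1
m13 = m2 NOR m1 = 0 NOR 1 = 0
m15 = F NAND m6 = 0 NAND 0 = 1

m10 = 0  m12 = 1  m13 = 0  m15 = 1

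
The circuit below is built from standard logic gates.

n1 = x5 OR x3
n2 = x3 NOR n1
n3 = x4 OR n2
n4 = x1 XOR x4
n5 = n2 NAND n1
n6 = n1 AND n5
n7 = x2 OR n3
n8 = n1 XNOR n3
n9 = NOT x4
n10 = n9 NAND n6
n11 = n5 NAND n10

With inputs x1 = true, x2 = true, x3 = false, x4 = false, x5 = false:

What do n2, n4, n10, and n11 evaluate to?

n1 = x5 OR x3 = false OR false = false
n2 = x3 NOR n1 = false NOR false = true
n4 = x1 XOR x4 = true XOR false = true
n5 = n2 NAND n1 = true NAND false = true
n6 = n1 AND n5 = false AND true = false
n9 = NOT x4 = NOT false = true
n10 = n9 NAND n6 = true NAND false = true
n11 = n5 NAND n10 = true NAND true = false

n2 = true, n4 = true, n10 = true, n11 = false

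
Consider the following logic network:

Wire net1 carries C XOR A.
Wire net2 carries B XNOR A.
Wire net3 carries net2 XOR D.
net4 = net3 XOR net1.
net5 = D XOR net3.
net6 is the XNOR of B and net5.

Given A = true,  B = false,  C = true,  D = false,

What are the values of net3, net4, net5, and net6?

net3 = false, net4 = false, net5 = false, net6 = true

net1 = C XOR A = true XOR true = false
net2 = B XNOR A = false XNOR true = false
net3 = net2 XOR D = false XOR false = false
net4 = net3 XOR net1 = false XOR false = false
net5 = D XOR net3 = false XOR false = false
net6 = B XNOR net5 = false XNOR false = true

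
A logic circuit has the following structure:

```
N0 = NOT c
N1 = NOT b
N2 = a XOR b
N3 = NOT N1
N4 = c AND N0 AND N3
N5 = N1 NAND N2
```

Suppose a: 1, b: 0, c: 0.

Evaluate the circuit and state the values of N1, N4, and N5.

N1 = 1, N4 = 0, N5 = 0

N0 = NOT c = NOT 0 = 1
N1 = NOT b = NOT 0 = 1
N2 = a XOR b = 1 XOR 0 = 1
N3 = NOT N1 = NOT 1 = 0
N4 = c AND N0 AND N3 = 0 AND 1 AND 0 = 0
N5 = N1 NAND N2 = 1 NAND 1 = 0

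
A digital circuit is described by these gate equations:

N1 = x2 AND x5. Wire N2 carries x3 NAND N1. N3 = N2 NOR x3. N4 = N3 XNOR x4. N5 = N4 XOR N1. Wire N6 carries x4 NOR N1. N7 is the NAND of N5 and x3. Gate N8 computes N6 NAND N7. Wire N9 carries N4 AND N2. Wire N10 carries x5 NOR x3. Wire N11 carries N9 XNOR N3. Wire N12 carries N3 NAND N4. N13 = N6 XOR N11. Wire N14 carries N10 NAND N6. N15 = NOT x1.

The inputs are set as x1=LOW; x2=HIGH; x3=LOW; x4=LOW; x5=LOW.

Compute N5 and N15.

N1 = x2 AND x5 = HIGH AND LOW = LOW
N2 = x3 NAND N1 = LOW NAND LOW = HIGH
N3 = N2 NOR x3 = HIGH NOR LOW = LOW
N4 = N3 XNOR x4 = LOW XNOR LOW = HIGH
N5 = N4 XOR N1 = HIGH XOR LOW = HIGH
N15 = NOT x1 = NOT LOW = HIGH

N5 = HIGH  N15 = HIGH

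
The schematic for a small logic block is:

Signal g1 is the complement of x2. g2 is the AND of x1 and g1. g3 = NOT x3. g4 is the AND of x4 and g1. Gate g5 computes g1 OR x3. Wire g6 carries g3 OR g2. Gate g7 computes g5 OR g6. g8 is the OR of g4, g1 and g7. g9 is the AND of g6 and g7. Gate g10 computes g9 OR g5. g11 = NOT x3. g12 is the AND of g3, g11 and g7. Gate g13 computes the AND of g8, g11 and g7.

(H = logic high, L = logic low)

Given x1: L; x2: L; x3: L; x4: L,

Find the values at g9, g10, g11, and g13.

g9 = H  g10 = H  g11 = H  g13 = H

g1 = NOT x2 = NOT L = H
g2 = x1 AND g1 = L AND H = L
g3 = NOT x3 = NOT L = H
g4 = x4 AND g1 = L AND H = L
g5 = g1 OR x3 = H OR L = H
g6 = g3 OR g2 = H OR L = H
g7 = g5 OR g6 = H OR H = H
g8 = g4 OR g1 OR g7 = L OR H OR H = H
g9 = g6 AND g7 = H AND H = H
g10 = g9 OR g5 = H OR H = H
g11 = NOT x3 = NOT L = H
g13 = g8 AND g11 AND g7 = H AND H AND H = H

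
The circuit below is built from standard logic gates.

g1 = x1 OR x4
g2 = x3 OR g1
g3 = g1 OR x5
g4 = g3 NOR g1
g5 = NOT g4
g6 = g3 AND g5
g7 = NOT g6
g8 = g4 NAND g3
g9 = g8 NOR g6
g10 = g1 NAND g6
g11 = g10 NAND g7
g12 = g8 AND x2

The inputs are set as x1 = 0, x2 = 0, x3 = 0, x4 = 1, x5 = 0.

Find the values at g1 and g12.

g1 = x1 OR x4 = 0 OR 1 = 1
g3 = g1 OR x5 = 1 OR 0 = 1
g4 = g3 NOR g1 = 1 NOR 1 = 0
g8 = g4 NAND g3 = 0 NAND 1 = 1
g12 = g8 AND x2 = 1 AND 0 = 0

g1 = 1; g12 = 0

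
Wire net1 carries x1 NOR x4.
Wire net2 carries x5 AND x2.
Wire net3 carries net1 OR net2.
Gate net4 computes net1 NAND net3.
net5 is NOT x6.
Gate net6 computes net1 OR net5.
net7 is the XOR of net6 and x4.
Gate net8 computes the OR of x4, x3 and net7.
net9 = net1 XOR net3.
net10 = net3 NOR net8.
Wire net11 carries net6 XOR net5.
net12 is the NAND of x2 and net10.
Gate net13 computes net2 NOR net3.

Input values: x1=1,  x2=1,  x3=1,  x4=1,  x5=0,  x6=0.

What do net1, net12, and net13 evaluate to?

net1 = 0; net12 = 1; net13 = 1

net1 = x1 NOR x4 = 1 NOR 1 = 0
net2 = x5 AND x2 = 0 AND 1 = 0
net3 = net1 OR net2 = 0 OR 0 = 0
net5 = NOT x6 = NOT 0 = 1
net6 = net1 OR net5 = 0 OR 1 = 1
net7 = net6 XOR x4 = 1 XOR 1 = 0
net8 = x4 OR x3 OR net7 = 1 OR 1 OR 0 = 1
net10 = net3 NOR net8 = 0 NOR 1 = 0
net12 = x2 NAND net10 = 1 NAND 0 = 1
net13 = net2 NOR net3 = 0 NOR 0 = 1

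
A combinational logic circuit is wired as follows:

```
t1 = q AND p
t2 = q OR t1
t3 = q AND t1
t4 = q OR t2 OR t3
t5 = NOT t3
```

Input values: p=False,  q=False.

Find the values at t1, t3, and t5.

t1 = False, t3 = False, t5 = True

t1 = q AND p = False AND False = False
t3 = q AND t1 = False AND False = False
t5 = NOT t3 = NOT False = True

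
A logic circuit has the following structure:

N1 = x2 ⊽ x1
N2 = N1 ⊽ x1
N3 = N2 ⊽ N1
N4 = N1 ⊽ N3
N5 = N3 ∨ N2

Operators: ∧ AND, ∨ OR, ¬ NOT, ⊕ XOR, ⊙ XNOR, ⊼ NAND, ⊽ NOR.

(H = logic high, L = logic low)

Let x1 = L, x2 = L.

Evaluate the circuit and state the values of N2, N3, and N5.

N2 = L  N3 = L  N5 = L

N1 = x2 NOR x1 = L NOR L = H
N2 = N1 NOR x1 = H NOR L = L
N3 = N2 NOR N1 = L NOR H = L
N5 = N3 OR N2 = L OR L = L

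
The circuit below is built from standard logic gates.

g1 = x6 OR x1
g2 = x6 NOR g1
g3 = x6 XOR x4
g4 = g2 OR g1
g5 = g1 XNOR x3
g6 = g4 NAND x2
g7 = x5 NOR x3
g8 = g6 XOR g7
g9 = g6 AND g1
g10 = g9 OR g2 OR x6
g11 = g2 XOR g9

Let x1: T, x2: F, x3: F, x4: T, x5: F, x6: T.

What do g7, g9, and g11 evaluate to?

g1 = x6 OR x1 = T OR T = T
g2 = x6 NOR g1 = T NOR T = F
g4 = g2 OR g1 = F OR T = T
g6 = g4 NAND x2 = T NAND F = T
g7 = x5 NOR x3 = F NOR F = T
g9 = g6 AND g1 = T AND T = T
g11 = g2 XOR g9 = F XOR T = T

g7 = T, g9 = T, g11 = T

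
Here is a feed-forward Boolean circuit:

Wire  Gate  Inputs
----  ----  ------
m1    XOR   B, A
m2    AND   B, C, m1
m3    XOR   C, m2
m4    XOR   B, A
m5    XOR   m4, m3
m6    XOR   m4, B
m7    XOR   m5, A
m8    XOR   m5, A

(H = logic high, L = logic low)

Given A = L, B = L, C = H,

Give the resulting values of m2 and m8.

m2 = L; m8 = H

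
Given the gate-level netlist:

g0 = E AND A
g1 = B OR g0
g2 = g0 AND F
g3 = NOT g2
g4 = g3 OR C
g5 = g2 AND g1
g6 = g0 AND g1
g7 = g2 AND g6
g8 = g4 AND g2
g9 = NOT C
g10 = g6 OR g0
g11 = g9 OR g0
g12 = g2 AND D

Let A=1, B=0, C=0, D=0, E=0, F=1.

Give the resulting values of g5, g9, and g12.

g5 = 0; g9 = 1; g12 = 0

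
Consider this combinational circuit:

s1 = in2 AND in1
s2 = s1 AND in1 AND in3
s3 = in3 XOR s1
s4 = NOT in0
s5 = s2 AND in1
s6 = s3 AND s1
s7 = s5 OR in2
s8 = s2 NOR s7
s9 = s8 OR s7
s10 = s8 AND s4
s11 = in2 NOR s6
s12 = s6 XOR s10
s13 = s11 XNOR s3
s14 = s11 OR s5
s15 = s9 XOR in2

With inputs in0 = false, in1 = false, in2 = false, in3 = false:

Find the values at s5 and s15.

s1 = in2 AND in1 = false AND false = false
s2 = s1 AND in1 AND in3 = false AND false AND false = false
s5 = s2 AND in1 = false AND false = false
s7 = s5 OR in2 = false OR false = false
s8 = s2 NOR s7 = false NOR false = true
s9 = s8 OR s7 = true OR false = true
s15 = s9 XOR in2 = true XOR false = true

s5 = false, s15 = true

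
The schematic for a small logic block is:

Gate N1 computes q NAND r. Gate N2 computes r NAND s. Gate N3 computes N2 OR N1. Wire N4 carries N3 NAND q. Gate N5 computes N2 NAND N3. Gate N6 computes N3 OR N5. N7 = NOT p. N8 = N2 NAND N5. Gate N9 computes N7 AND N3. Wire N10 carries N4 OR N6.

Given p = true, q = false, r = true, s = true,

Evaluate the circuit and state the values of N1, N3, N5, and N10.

N1 = true  N3 = true  N5 = true  N10 = true

N1 = q NAND r = false NAND true = true
N2 = r NAND s = true NAND true = false
N3 = N2 OR N1 = false OR true = true
N4 = N3 NAND q = true NAND false = true
N5 = N2 NAND N3 = false NAND true = true
N6 = N3 OR N5 = true OR true = true
N10 = N4 OR N6 = true OR true = true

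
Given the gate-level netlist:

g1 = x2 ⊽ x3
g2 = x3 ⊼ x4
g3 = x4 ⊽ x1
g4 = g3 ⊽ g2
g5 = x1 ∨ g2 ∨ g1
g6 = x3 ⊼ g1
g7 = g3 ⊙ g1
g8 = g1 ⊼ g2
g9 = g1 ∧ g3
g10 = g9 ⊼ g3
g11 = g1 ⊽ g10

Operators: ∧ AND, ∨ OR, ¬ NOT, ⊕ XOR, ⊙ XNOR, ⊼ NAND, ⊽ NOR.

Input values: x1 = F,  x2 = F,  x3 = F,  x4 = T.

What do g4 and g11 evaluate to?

g4 = F, g11 = F

g1 = x2 NOR x3 = F NOR F = T
g2 = x3 NAND x4 = F NAND T = T
g3 = x4 NOR x1 = T NOR F = F
g4 = g3 NOR g2 = F NOR T = F
g9 = g1 AND g3 = T AND F = F
g10 = g9 NAND g3 = F NAND F = T
g11 = g1 NOR g10 = T NOR T = F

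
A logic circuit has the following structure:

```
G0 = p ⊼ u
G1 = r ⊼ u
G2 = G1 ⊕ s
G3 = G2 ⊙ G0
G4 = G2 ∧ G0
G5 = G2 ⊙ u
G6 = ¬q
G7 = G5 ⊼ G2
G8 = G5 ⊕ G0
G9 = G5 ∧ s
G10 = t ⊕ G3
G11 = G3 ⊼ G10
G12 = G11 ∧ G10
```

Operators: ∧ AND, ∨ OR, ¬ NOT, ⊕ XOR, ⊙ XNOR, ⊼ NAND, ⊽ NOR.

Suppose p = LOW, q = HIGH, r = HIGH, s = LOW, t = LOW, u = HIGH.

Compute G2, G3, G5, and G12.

G2 = LOW; G3 = LOW; G5 = LOW; G12 = LOW

G0 = p NAND u = LOW NAND HIGH = HIGH
G1 = r NAND u = HIGH NAND HIGH = LOW
G2 = G1 XOR s = LOW XOR LOW = LOW
G3 = G2 XNOR G0 = LOW XNOR HIGH = LOW
G5 = G2 XNOR u = LOW XNOR HIGH = LOW
G10 = t XOR G3 = LOW XOR LOW = LOW
G11 = G3 NAND G10 = LOW NAND LOW = HIGH
G12 = G11 AND G10 = HIGH AND LOW = LOW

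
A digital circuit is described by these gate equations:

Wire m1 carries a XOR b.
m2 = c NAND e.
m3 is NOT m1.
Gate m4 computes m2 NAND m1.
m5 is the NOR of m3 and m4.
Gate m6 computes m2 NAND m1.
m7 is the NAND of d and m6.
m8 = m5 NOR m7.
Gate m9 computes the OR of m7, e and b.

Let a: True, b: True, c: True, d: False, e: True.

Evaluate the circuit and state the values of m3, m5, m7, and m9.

m3 = True; m5 = False; m7 = True; m9 = True

m1 = a XOR b = True XOR True = False
m2 = c NAND e = True NAND True = False
m3 = NOT m1 = NOT False = True
m4 = m2 NAND m1 = False NAND False = True
m5 = m3 NOR m4 = True NOR True = False
m6 = m2 NAND m1 = False NAND False = True
m7 = d NAND m6 = False NAND True = True
m9 = m7 OR e OR b = True OR True OR True = True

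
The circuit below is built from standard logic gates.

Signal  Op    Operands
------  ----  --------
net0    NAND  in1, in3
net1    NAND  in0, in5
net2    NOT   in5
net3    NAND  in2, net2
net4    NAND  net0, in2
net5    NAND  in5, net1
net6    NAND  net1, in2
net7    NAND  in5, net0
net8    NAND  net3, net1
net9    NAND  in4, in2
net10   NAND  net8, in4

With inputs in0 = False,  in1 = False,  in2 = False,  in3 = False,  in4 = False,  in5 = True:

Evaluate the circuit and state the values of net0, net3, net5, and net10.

net0 = in1 NAND in3 = False NAND False = True
net1 = in0 NAND in5 = False NAND True = True
net2 = NOT in5 = NOT True = False
net3 = in2 NAND net2 = False NAND False = True
net5 = in5 NAND net1 = True NAND True = False
net8 = net3 NAND net1 = True NAND True = False
net10 = net8 NAND in4 = False NAND False = True

net0 = True, net3 = True, net5 = False, net10 = True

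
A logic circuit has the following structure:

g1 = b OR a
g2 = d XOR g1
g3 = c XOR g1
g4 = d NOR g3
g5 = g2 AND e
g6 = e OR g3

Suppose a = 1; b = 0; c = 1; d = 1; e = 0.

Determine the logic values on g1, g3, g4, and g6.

g1 = b OR a = 0 OR 1 = 1
g3 = c XOR g1 = 1 XOR 1 = 0
g4 = d NOR g3 = 1 NOR 0 = 0
g6 = e OR g3 = 0 OR 0 = 0

g1 = 1; g3 = 0; g4 = 0; g6 = 0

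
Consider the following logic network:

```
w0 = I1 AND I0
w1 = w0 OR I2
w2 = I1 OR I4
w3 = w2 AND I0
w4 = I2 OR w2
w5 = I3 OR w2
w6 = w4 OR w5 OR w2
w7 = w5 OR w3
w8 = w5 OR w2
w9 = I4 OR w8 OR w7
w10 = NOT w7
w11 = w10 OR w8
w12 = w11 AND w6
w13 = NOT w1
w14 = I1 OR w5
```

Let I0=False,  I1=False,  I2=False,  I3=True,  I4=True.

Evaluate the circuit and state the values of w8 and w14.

w8 = True; w14 = True

w2 = I1 OR I4 = False OR True = True
w5 = I3 OR w2 = True OR True = True
w8 = w5 OR w2 = True OR True = True
w14 = I1 OR w5 = False OR True = True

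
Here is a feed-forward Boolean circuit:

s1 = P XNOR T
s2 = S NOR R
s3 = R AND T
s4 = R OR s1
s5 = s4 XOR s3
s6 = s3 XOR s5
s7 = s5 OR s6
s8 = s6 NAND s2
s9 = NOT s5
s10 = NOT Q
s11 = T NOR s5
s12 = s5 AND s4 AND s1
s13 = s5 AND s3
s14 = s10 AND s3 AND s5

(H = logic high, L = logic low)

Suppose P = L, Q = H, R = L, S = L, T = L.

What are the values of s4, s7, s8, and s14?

s4 = H, s7 = H, s8 = L, s14 = L

s1 = P XNOR T = L XNOR L = H
s2 = S NOR R = L NOR L = H
s3 = R AND T = L AND L = L
s4 = R OR s1 = L OR H = H
s5 = s4 XOR s3 = H XOR L = H
s6 = s3 XOR s5 = L XOR H = H
s7 = s5 OR s6 = H OR H = H
s8 = s6 NAND s2 = H NAND H = L
s10 = NOT Q = NOT H = L
s14 = s10 AND s3 AND s5 = L AND L AND H = L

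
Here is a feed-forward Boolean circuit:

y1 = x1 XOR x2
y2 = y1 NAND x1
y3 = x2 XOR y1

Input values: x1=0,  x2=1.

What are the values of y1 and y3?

y1 = 1, y3 = 0

y1 = x1 XOR x2 = 0 XOR 1 = 1
y3 = x2 XOR y1 = 1 XOR 1 = 0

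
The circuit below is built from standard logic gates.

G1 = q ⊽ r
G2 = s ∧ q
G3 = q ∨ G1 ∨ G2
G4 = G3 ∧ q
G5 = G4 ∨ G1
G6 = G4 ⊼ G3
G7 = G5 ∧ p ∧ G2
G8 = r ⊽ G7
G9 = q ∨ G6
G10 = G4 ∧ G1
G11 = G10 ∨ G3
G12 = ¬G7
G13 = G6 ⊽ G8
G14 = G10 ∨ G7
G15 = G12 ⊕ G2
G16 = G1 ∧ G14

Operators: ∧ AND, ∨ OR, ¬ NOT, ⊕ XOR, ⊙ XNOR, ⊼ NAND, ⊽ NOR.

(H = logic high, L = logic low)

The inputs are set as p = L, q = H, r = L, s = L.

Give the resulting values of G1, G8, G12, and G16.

G1 = q NOR r = H NOR L = L
G2 = s AND q = L AND H = L
G3 = q OR G1 OR G2 = H OR L OR L = H
G4 = G3 AND q = H AND H = H
G5 = G4 OR G1 = H OR L = H
G7 = G5 AND p AND G2 = H AND L AND L = L
G8 = r NOR G7 = L NOR L = H
G10 = G4 AND G1 = H AND L = L
G12 = NOT G7 = NOT L = H
G14 = G10 OR G7 = L OR L = L
G16 = G1 AND G14 = L AND L = L

G1 = L; G8 = H; G12 = H; G16 = L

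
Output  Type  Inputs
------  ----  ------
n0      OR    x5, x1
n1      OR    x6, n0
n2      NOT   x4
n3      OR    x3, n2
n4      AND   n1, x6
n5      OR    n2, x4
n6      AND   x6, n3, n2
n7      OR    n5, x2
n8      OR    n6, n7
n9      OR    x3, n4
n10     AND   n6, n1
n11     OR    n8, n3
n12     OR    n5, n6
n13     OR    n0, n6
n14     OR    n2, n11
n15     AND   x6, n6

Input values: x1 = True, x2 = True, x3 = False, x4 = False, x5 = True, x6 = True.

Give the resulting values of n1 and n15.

n0 = x5 OR x1 = True OR True = True
n1 = x6 OR n0 = True OR True = True
n2 = NOT x4 = NOT False = True
n3 = x3 OR n2 = False OR True = True
n6 = x6 AND n3 AND n2 = True AND True AND True = True
n15 = x6 AND n6 = True AND True = True

n1 = True  n15 = True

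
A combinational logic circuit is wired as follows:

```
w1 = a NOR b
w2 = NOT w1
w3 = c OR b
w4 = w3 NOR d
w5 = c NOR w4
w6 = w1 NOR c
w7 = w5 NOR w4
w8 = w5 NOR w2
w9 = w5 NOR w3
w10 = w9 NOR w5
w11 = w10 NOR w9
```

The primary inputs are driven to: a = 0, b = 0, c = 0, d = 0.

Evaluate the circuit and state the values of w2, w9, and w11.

w1 = a NOR b = 0 NOR 0 = 1
w2 = NOT w1 = NOT 1 = 0
w3 = c OR b = 0 OR 0 = 0
w4 = w3 NOR d = 0 NOR 0 = 1
w5 = c NOR w4 = 0 NOR 1 = 0
w9 = w5 NOR w3 = 0 NOR 0 = 1
w10 = w9 NOR w5 = 1 NOR 0 = 0
w11 = w10 NOR w9 = 0 NOR 1 = 0

w2 = 0, w9 = 1, w11 = 0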